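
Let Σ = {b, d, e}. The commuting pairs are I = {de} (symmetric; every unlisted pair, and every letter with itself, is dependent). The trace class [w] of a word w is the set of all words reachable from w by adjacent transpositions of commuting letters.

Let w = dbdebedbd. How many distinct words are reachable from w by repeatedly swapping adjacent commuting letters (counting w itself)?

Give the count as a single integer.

#0=d has no predecessor
#1=b depends on [0:d]
#2=d depends on [1:b]
#3=e depends on [1:b]
#4=b depends on [2:d, 3:e]
#5=e depends on [4:b]
#6=d depends on [4:b]
#7=b depends on [5:e, 6:d]
#8=d depends on [7:b]
sources: [0:d]
N(rest) = Σ N(rest − s) over sources s of rest; N(one piece) = 1:
  size 1 → [8]=1
  size 2 → [7,8]=1
  size 3 → [5,7,8]=1  [6,7,8]=1
  size 4 → [5,6,7,8]=2
  size 5 → [4,5,6,7,8]=2
  size 6 → [2,4,5,6,7,8]=2  [3,4,5,6,7,8]=2
  size 7 → [2,3,4,5,6,7,8]=4
  first=0(d) contributes 4

4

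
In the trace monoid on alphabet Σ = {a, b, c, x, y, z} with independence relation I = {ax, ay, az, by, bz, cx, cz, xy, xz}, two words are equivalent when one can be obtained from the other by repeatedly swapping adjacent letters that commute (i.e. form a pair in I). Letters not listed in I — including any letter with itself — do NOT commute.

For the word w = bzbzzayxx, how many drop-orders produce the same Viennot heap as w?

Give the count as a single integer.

0(b) covers ∅
1(z) covers ∅
2(b) covers 0:b
3(z) covers 1:z
4(z) covers 3:z
5(a) covers 2:b
6(y) covers 4:z
7(x) covers 2:b
8(x) covers 7:x
floor of heap: 0:b, 1:z
completions by unplaced set U, small U first (add the entries for U minus each lowest piece of U):
  |U|=1: {5}:1  {6}:1  {8}:1
  |U|=2: {4,6}:1  {5,6}:2  {5,8}:2  {6,8}:2  {7,8}:1
  |U|=3: {3,4,6}:1  {4,5,6}:3  {4,6,8}:3  {5,6,8}:6  {5,7,8}:3  {6,7,8}:3
  |U|=4: {1,3,4,6}:1  {2,5,7,8}:3  {3,4,5,6}:4  {3,4,6,8}:4  {4,5,6,8}:12  {4,6,7,8}:6  {5,6,7,8}:12
  |U|=5: {0,2,5,7,8}:3  {1,3,4,5,6}:5  {1,3,4,6,8}:5  {2,5,6,7,8}:15  {3,4,5,6,8}:20  {3,4,6,7,8}:10  {4,5,6,7,8}:30
  |U|=6: {0,2,5,6,7,8}:18  {1,3,4,5,6,8}:30  {1,3,4,6,7,8}:15  {2,4,5,6,7,8}:45  {3,4,5,6,7,8}:60
  |U|=7: {0,2,4,5,6,7,8}:63  {1,3,4,5,6,7,8}:105  {2,3,4,5,6,7,8}:105
  start at 0(b): 210
  start at 1(z): 168
sum over floor = 378

378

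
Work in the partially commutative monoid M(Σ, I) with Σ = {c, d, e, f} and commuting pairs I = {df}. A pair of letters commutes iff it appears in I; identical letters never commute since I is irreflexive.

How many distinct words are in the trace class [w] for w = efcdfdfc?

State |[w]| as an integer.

drop 0:e onto floor
drop 1:f onto {0:e}
drop 2:c onto {1:f}
drop 3:d onto {2:c}
drop 4:f onto {2:c}
drop 5:d onto {3:d}
drop 6:f onto {4:f}
drop 7:c onto {5:d, 6:f}
ground layer = {0:e}
drop-orders for the pieces not yet dropped (sum over which currently-grounded one goes next):
  1 to go: {7} 1
  2 to go: {5,7} 1  {6,7} 1
  3 to go: {3,5,7} 1  {4,6,7} 1  {5,6,7} 2
  4 to go: {3,5,6,7} 3  {4,5,6,7} 3
  5 to go: {3,4,5,6,7} 6
  6 to go: {2,3,4,5,6,7} 6
  if 0:e drops first: 6 orders

6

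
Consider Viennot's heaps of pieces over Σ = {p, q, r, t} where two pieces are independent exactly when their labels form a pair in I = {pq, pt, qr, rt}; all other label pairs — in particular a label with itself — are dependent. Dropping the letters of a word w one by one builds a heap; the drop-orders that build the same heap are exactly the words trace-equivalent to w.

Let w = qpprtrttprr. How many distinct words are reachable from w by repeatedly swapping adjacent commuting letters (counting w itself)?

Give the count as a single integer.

0(q) covers ∅
1(p) covers ∅
2(p) covers 1:p
3(r) covers 2:p
4(t) covers 0:q
5(r) covers 3:r
6(t) covers 4:t
7(t) covers 6:t
8(p) covers 5:r
9(r) covers 8:p
10(r) covers 9:r
floor of heap: 0:q, 1:p
completions by unplaced set U, small U first (add the entries for U minus each lowest piece of U):
  |U|=1: {7}:1  {10}:1
  |U|=2: {6,7}:1  {7,10}:2  {9,10}:1
  |U|=3: {4,6,7}:1  {6,7,10}:3  {7,9,10}:3  {8,9,10}:1
  |U|=4: {0,4,6,7}:1  {4,6,7,10}:4  {5,8,9,10}:1  {6,7,9,10}:6  {7,8,9,10}:4
  |U|=5: {0,4,6,7,10}:5  {3,5,8,9,10}:1  {4,6,7,9,10}:10  {5,7,8,9,10}:5  {6,7,8,9,10}:10
  |U|=6: {0,4,6,7,9,10}:15  {2,3,5,8,9,10}:1  {3,5,7,8,9,10}:6  {4,6,7,8,9,10}:20  {5,6,7,8,9,10}:15
  |U|=7: {0,4,6,7,8,9,10}:35  {1,2,3,5,8,9,10}:1  {2,3,5,7,8,9,10}:7  {3,5,6,7,8,9,10}:21  {4,5,6,7,8,9,10}:35
  |U|=8: {0,4,5,6,7,8,9,10}:70  {1,2,3,5,7,8,9,10}:8  {2,3,5,6,7,8,9,10}:28  {3,4,5,6,7,8,9,10}:56
  |U|=9: {0,3,4,5,6,7,8,9,10}:126  {1,2,3,5,6,7,8,9,10}:36  {2,3,4,5,6,7,8,9,10}:84
  start at 0(q): 120
  start at 1(p): 210
sum over floor = 330

330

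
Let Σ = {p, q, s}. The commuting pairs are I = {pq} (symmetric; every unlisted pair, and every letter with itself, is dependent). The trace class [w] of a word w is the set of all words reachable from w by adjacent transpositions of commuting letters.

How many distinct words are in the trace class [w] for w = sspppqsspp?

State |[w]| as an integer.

#0=s has no predecessor
#1=s depends on [0:s]
#2=p depends on [1:s]
#3=p depends on [2:p]
#4=p depends on [3:p]
#5=q depends on [1:s]
#6=s depends on [4:p, 5:q]
#7=s depends on [6:s]
#8=p depends on [7:s]
#9=p depends on [8:p]
sources: [0:s]
N(rest) = Σ N(rest − s) over sources s of rest; N(one piece) = 1:
  size 1 → [9]=1
  size 2 → [8,9]=1
  size 3 → [7,8,9]=1
  size 4 → [6,7,8,9]=1
  size 5 → [4,6,7,8,9]=1  [5,6,7,8,9]=1
  size 6 → [3,4,6,7,8,9]=1  [4,5,6,7,8,9]=2
  size 7 → [2,3,4,6,7,8,9]=1  [3,4,5,6,7,8,9]=3
  size 8 → [2,3,4,5,6,7,8,9]=4
  first=0(s) contributes 4

4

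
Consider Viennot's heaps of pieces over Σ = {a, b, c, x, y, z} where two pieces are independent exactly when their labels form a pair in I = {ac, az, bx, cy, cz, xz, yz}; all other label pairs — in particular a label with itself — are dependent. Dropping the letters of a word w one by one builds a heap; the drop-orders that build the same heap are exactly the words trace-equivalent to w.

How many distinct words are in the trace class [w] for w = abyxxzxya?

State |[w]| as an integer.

drop 0:a onto floor
drop 1:b onto {0:a}
drop 2:y onto {1:b}
drop 3:x onto {2:y}
drop 4:x onto {3:x}
drop 5:z onto {1:b}
drop 6:x onto {4:x}
drop 7:y onto {6:x}
drop 8:a onto {7:y}
ground layer = {0:a}
drop-orders for the pieces not yet dropped (sum over which currently-grounded one goes next):
  1 to go: {5} 1  {8} 1
  2 to go: {5,8} 2  {7,8} 1
  3 to go: {5,7,8} 3  {6,7,8} 1
  4 to go: {4,6,7,8} 1  {5,6,7,8} 4
  5 to go: {3,4,6,7,8} 1  {4,5,6,7,8} 5
  6 to go: {2,3,4,6,7,8} 1  {3,4,5,6,7,8} 6
  7 to go: {2,3,4,5,6,7,8} 7
  if 0:a drops first: 7 orders

7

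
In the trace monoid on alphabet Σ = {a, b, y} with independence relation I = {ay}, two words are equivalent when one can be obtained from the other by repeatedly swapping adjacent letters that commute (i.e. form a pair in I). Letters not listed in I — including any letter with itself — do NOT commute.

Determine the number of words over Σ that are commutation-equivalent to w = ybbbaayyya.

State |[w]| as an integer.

20

drop 0:y onto floor
drop 1:b onto {0:y}
drop 2:b onto {1:b}
drop 3:b onto {2:b}
drop 4:a onto {3:b}
drop 5:a onto {4:a}
drop 6:y onto {3:b}
drop 7:y onto {6:y}
drop 8:y onto {7:y}
drop 9:a onto {5:a}
ground layer = {0:y}
drop-orders for the pieces not yet dropped (sum over which currently-grounded one goes next):
  1 to go: {8} 1  {9} 1
  2 to go: {5,9} 1  {7,8} 1  {8,9} 2
  3 to go: {4,5,9} 1  {5,8,9} 3  {6,7,8} 1  {7,8,9} 3
  4 to go: {4,5,8,9} 4  {5,7,8,9} 6  {6,7,8,9} 4
  5 to go: {4,5,7,8,9} 10  {5,6,7,8,9} 10
  6 to go: {4,5,6,7,8,9} 20
  7 to go: {3,4,5,6,7,8,9} 20
  8 to go: {2,3,4,5,6,7,8,9} 20
  if 0:y drops first: 20 orders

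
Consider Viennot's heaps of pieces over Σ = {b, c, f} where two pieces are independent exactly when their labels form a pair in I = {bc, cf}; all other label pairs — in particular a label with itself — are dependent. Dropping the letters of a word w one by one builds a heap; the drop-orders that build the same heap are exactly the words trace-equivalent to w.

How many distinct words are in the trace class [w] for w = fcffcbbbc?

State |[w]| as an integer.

#0=f has no predecessor
#1=c has no predecessor
#2=f depends on [0:f]
#3=f depends on [2:f]
#4=c depends on [1:c]
#5=b depends on [3:f]
#6=b depends on [5:b]
#7=b depends on [6:b]
#8=c depends on [4:c]
sources: [0:f, 1:c]
N(rest) = Σ N(rest − s) over sources s of rest; N(one piece) = 1:
  size 1 → [7]=1  [8]=1
  size 2 → [4,8]=1  [6,7]=1  [7,8]=2
  size 3 → [1,4,8]=1  [4,7,8]=3  [5,6,7]=1  [6,7,8]=3
  size 4 → [1,4,7,8]=4  [3,5,6,7]=1  [4,6,7,8]=6  [5,6,7,8]=4
  size 5 → [1,4,6,7,8]=10  [2,3,5,6,7]=1  [3,5,6,7,8]=5  [4,5,6,7,8]=10
  size 6 → [0,2,3,5,6,7]=1  [1,4,5,6,7,8]=20  [2,3,5,6,7,8]=6  [3,4,5,6,7,8]=15
  size 7 → [0,2,3,5,6,7,8]=7  [1,3,4,5,6,7,8]=35  [2,3,4,5,6,7,8]=21
  first=0(f) contributes 56
  first=1(c) contributes 28
|[w]| = 84

84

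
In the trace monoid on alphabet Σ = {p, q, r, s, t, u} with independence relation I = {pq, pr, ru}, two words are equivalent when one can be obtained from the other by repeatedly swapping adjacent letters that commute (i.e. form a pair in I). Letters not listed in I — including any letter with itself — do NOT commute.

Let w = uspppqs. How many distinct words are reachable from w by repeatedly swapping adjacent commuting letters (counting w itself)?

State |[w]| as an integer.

piece 0:u — minimal
piece 1:s rests on {0:u}
piece 2:p rests on {1:s}
piece 3:p rests on {2:p}
piece 4:p rests on {3:p}
piece 5:q rests on {1:s}
piece 6:s rests on {4:p, 5:q}
minimal pieces: {0:u}
ways to finish when only these pieces remain (= sum over removing one remaining piece with nothing left below it):
  1 left: {6}→1
  2 left: {4,6}→1  {5,6}→1
  3 left: {3,4,6}→1  {4,5,6}→2
  4 left: {2,3,4,6}→1  {3,4,5,6}→3
  5 left: {2,3,4,5,6}→4
  placing 0:u first → 4 extensions

4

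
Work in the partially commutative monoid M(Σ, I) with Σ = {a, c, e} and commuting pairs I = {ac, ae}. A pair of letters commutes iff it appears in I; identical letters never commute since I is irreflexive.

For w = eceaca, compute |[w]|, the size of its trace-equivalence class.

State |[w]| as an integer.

#0=e has no predecessor
#1=c depends on [0:e]
#2=e depends on [1:c]
#3=a has no predecessor
#4=c depends on [2:e]
#5=a depends on [3:a]
sources: [0:e, 3:a]
N(rest) = Σ N(rest − s) over sources s of rest; N(one piece) = 1:
  size 1 → [4]=1  [5]=1
  size 2 → [2,4]=1  [3,5]=1  [4,5]=2
  size 3 → [1,2,4]=1  [2,4,5]=3  [3,4,5]=3
  size 4 → [0,1,2,4]=1  [1,2,4,5]=4  [2,3,4,5]=6
  first=0(e) contributes 10
  first=3(a) contributes 5
|[w]| = 15

15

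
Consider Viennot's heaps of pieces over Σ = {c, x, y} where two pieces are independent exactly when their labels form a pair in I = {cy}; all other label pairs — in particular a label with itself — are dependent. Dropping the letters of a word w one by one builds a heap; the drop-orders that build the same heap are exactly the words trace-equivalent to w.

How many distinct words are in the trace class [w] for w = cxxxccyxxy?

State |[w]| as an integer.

3

0(c) covers ∅
1(x) covers 0:c
2(x) covers 1:x
3(x) covers 2:x
4(c) covers 3:x
5(c) covers 4:c
6(y) covers 3:x
7(x) covers 5:c, 6:y
8(x) covers 7:x
9(y) covers 8:x
floor of heap: 0:c
completions by unplaced set U, small U first (add the entries for U minus each lowest piece of U):
  |U|=1: {9}:1
  |U|=2: {8,9}:1
  |U|=3: {7,8,9}:1
  |U|=4: {5,7,8,9}:1  {6,7,8,9}:1
  |U|=5: {4,5,7,8,9}:1  {5,6,7,8,9}:2
  |U|=6: {4,5,6,7,8,9}:3
  |U|=7: {3,4,5,6,7,8,9}:3
  |U|=8: {2,3,4,5,6,7,8,9}:3
  start at 0(c): 3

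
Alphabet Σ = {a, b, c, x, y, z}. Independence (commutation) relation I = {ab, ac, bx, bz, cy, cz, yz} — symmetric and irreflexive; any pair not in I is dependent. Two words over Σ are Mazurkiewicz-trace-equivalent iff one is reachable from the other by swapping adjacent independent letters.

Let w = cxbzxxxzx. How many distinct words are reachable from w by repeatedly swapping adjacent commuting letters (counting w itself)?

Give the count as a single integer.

8

0(c) covers ∅
1(x) covers 0:c
2(b) covers 0:c
3(z) covers 1:x
4(x) covers 3:z
5(x) covers 4:x
6(x) covers 5:x
7(z) covers 6:x
8(x) covers 7:z
floor of heap: 0:c
completions by unplaced set U, small U first (add the entries for U minus each lowest piece of U):
  |U|=1: {2}:1  {8}:1
  |U|=2: {2,8}:2  {7,8}:1
  |U|=3: {2,7,8}:3  {6,7,8}:1
  |U|=4: {2,6,7,8}:4  {5,6,7,8}:1
  |U|=5: {2,5,6,7,8}:5  {4,5,6,7,8}:1
  |U|=6: {2,4,5,6,7,8}:6  {3,4,5,6,7,8}:1
  |U|=7: {1,3,4,5,6,7,8}:1  {2,3,4,5,6,7,8}:7
  start at 0(c): 8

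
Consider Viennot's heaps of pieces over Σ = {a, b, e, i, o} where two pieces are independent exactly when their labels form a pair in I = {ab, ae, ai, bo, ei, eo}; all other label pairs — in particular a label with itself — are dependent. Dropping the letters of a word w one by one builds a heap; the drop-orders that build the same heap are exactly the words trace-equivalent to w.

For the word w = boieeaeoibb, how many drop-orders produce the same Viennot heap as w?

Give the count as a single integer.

drop 0:b onto floor
drop 1:o onto floor
drop 2:i onto {0:b, 1:o}
drop 3:e onto {0:b}
drop 4:e onto {3:e}
drop 5:a onto {1:o}
drop 6:e onto {4:e}
drop 7:o onto {2:i, 5:a}
drop 8:i onto {7:o}
drop 9:b onto {6:e, 8:i}
drop 10:b onto {9:b}
ground layer = {0:b, 1:o}
drop-orders for the pieces not yet dropped (sum over which currently-grounded one goes next):
  1 to go: {10} 1
  2 to go: {9,10} 1
  3 to go: {6,9,10} 1  {8,9,10} 1
  4 to go: {4,6,9,10} 1  {6,8,9,10} 2  {7,8,9,10} 1
  5 to go: {2,7,8,9,10} 1  {3,4,6,9,10} 1  {4,6,8,9,10} 3  {5,7,8,9,10} 1  {6,7,8,9,10} 3
  6 to go: {2,5,7,8,9,10} 2  {2,6,7,8,9,10} 4  {3,4,6,8,9,10} 4  {4,6,7,8,9,10} 6  {5,6,7,8,9,10} 4
  7 to go: {1,2,5,7,8,9,10} 2  {2,4,6,7,8,9,10} 10  {2,5,6,7,8,9,10} 10  {3,4,6,7,8,9,10} 10  {4,5,6,7,8,9,10} 10
  8 to go: {1,2,5,6,7,8,9,10} 12  {2,3,4,6,7,8,9,10} 20  {2,4,5,6,7,8,9,10} 30  {3,4,5,6,7,8,9,10} 20
  9 to go: {0,2,3,4,6,7,8,9,10} 20  {1,2,4,5,6,7,8,9,10} 42  {2,3,4,5,6,7,8,9,10} 70
  if 0:b drops first: 112 orders
  if 1:o drops first: 90 orders
heap linearizations: 202

202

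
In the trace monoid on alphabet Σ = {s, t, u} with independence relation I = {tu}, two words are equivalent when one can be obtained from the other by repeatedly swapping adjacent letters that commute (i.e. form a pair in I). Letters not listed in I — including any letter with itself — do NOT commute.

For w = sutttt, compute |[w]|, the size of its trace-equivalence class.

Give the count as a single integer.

drop 0:s onto floor
drop 1:u onto {0:s}
drop 2:t onto {0:s}
drop 3:t onto {2:t}
drop 4:t onto {3:t}
drop 5:t onto {4:t}
ground layer = {0:s}
drop-orders for the pieces not yet dropped (sum over which currently-grounded one goes next):
  1 to go: {1} 1  {5} 1
  2 to go: {1,5} 2  {4,5} 1
  3 to go: {1,4,5} 3  {3,4,5} 1
  4 to go: {1,3,4,5} 4  {2,3,4,5} 1
  if 0:s drops first: 5 orders

5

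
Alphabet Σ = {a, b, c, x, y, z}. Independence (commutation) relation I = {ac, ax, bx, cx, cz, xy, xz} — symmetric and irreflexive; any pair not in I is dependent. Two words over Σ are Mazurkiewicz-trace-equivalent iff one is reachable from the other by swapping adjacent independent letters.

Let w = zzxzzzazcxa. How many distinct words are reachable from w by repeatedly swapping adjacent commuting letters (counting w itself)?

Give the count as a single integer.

495

#0=z has no predecessor
#1=z depends on [0:z]
#2=x has no predecessor
#3=z depends on [1:z]
#4=z depends on [3:z]
#5=z depends on [4:z]
#6=a depends on [5:z]
#7=z depends on [6:a]
#8=c has no predecessor
#9=x depends on [2:x]
#10=a depends on [7:z]
sources: [0:z, 2:x, 8:c]
N(rest) = Σ N(rest − s) over sources s of rest; N(one piece) = 1:
  size 1 → [8]=1  [9]=1  [10]=1
  size 2 → [2,9]=1  [7,10]=1  [8,9]=2  [8,10]=2  [9,10]=2
  size 3 → [2,8,9]=3  [2,9,10]=3  [6,7,10]=1  [7,8,10]=3  [7,9,10]=3  [8,9,10]=6
  size 4 → [2,7,9,10]=6  [2,8,9,10]=12  [5,6,7,10]=1  [6,7,8,10]=4  [6,7,9,10]=4  [7,8,9,10]=12
  size 5 → [2,6,7,9,10]=10  [2,7,8,9,10]=30  [4,5,6,7,10]=1  [5,6,7,8,10]=5  [5,6,7,9,10]=5  [6,7,8,9,10]=20
  size 6 → [2,5,6,7,9,10]=15  [2,6,7,8,9,10]=60  [3,4,5,6,7,10]=1  [4,5,6,7,8,10]=6  [4,5,6,7,9,10]=6  [5,6,7,8,9,10]=30
  size 7 → [1,3,4,5,6,7,10]=1  [2,4,5,6,7,9,10]=21  [2,5,6,7,8,9,10]=105  [3,4,5,6,7,8,10]=7  [3,4,5,6,7,9,10]=7  [4,5,6,7,8,9,10]=42
  size 8 → [0,1,3,4,5,6,7,10]=1  [1,3,4,5,6,7,8,10]=8  [1,3,4,5,6,7,9,10]=8  [2,3,4,5,6,7,9,10]=28  [2,4,5,6,7,8,9,10]=168  [3,4,5,6,7,8,9,10]=56
  size 9 → [0,1,3,4,5,6,7,8,10]=9  [0,1,3,4,5,6,7,9,10]=9  [1,2,3,4,5,6,7,9,10]=36  [1,3,4,5,6,7,8,9,10]=72  [2,3,4,5,6,7,8,9,10]=252
  first=0(z) contributes 360
  first=2(x) contributes 90
  first=8(c) contributes 45
|[w]| = 495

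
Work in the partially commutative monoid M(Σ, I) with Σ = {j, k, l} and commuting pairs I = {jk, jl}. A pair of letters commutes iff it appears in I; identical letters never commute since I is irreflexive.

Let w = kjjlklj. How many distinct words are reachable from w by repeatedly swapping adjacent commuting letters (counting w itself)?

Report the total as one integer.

drop 0:k onto floor
drop 1:j onto floor
drop 2:j onto {1:j}
drop 3:l onto {0:k}
drop 4:k onto {3:l}
drop 5:l onto {4:k}
drop 6:j onto {2:j}
ground layer = {0:k, 1:j}
drop-orders for the pieces not yet dropped (sum over which currently-grounded one goes next):
  1 to go: {5} 1  {6} 1
  2 to go: {2,6} 1  {4,5} 1  {5,6} 2
  3 to go: {1,2,6} 1  {2,5,6} 3  {3,4,5} 1  {4,5,6} 3
  4 to go: {0,3,4,5} 1  {1,2,5,6} 4  {2,4,5,6} 6  {3,4,5,6} 4
  5 to go: {0,3,4,5,6} 5  {1,2,4,5,6} 10  {2,3,4,5,6} 10
  if 0:k drops first: 20 orders
  if 1:j drops first: 15 orders
heap linearizations: 35

35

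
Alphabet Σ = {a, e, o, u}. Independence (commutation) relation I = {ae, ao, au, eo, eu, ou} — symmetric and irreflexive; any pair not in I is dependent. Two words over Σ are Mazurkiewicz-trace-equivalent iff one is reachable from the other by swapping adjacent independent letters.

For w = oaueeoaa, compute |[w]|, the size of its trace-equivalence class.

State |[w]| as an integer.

1680

#0=o has no predecessor
#1=a has no predecessor
#2=u has no predecessor
#3=e has no predecessor
#4=e depends on [3:e]
#5=o depends on [0:o]
#6=a depends on [1:a]
#7=a depends on [6:a]
sources: [0:o, 1:a, 2:u, 3:e]
N(rest) = Σ N(rest − s) over sources s of rest; N(one piece) = 1:
  size 1 → [2]=1  [4]=1  [5]=1  [7]=1
  size 2 → [0,5]=1  [2,4]=2  [2,5]=2  [2,7]=2  [3,4]=1  [4,5]=2  [4,7]=2  [5,7]=2  [6,7]=1
  size 3 → [0,2,5]=3  [0,4,5]=3  [0,5,7]=3  [1,6,7]=1  [2,3,4]=3  [2,4,5]=6  [2,4,7]=6  [2,5,7]=6  [2,6,7]=3  [3,4,5]=3  [3,4,7]=3  [4,5,7]=6  [4,6,7]=3  [5,6,7]=3
  size 4 → [0,2,4,5]=12  [0,2,5,7]=12  [0,3,4,5]=6  [0,4,5,7]=12  [0,5,6,7]=6  [1,2,6,7]=4  [1,4,6,7]=4  [1,5,6,7]=4  [2,3,4,5]=12  [2,3,4,7]=12  [2,4,5,7]=24  [2,4,6,7]=12  [2,5,6,7]=12  [3,4,5,7]=12  [3,4,6,7]=6  [4,5,6,7]=12
  size 5 → [0,1,5,6,7]=10  [0,2,3,4,5]=30  [0,2,4,5,7]=60  [0,2,5,6,7]=30  [0,3,4,5,7]=30  [0,4,5,6,7]=30  [1,2,4,6,7]=20  [1,2,5,6,7]=20  [1,3,4,6,7]=10  [1,4,5,6,7]=20  [2,3,4,5,7]=60  [2,3,4,6,7]=30  [2,4,5,6,7]=60  [3,4,5,6,7]=30
  size 6 → [0,1,2,5,6,7]=60  [0,1,4,5,6,7]=60  [0,2,3,4,5,7]=180  [0,2,4,5,6,7]=180  [0,3,4,5,6,7]=90  [1,2,3,4,6,7]=60  [1,2,4,5,6,7]=120  [1,3,4,5,6,7]=60  [2,3,4,5,6,7]=180
  first=0(o) contributes 420
  first=1(a) contributes 630
  first=2(u) contributes 210
  first=3(e) contributes 420
|[w]| = 1680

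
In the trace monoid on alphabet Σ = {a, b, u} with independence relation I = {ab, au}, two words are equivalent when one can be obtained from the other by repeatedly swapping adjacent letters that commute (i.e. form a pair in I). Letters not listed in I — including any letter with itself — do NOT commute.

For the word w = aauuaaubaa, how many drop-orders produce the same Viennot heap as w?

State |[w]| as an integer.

drop 0:a onto floor
drop 1:a onto {0:a}
drop 2:u onto floor
drop 3:u onto {2:u}
drop 4:a onto {1:a}
drop 5:a onto {4:a}
drop 6:u onto {3:u}
drop 7:b onto {6:u}
drop 8:a onto {5:a}
drop 9:a onto {8:a}
ground layer = {0:a, 2:u}
drop-orders for the pieces not yet dropped (sum over which currently-grounded one goes next):
  1 to go: {7} 1  {9} 1
  2 to go: {6,7} 1  {7,9} 2  {8,9} 1
  3 to go: {3,6,7} 1  {5,8,9} 1  {6,7,9} 3  {7,8,9} 3
  4 to go: {2,3,6,7} 1  {3,6,7,9} 4  {4,5,8,9} 1  {5,7,8,9} 4  {6,7,8,9} 6
  5 to go: {1,4,5,8,9} 1  {2,3,6,7,9} 5  {3,6,7,8,9} 10  {4,5,7,8,9} 5  {5,6,7,8,9} 10
  6 to go: {0,1,4,5,8,9} 1  {1,4,5,7,8,9} 6  {2,3,6,7,8,9} 15  {3,5,6,7,8,9} 20  {4,5,6,7,8,9} 15
  7 to go: {0,1,4,5,7,8,9} 7  {1,4,5,6,7,8,9} 21  {2,3,5,6,7,8,9} 35  {3,4,5,6,7,8,9} 35
  8 to go: {0,1,4,5,6,7,8,9} 28  {1,3,4,5,6,7,8,9} 56  {2,3,4,5,6,7,8,9} 70
  if 0:a drops first: 126 orders
  if 2:u drops first: 84 orders
heap linearizations: 210

210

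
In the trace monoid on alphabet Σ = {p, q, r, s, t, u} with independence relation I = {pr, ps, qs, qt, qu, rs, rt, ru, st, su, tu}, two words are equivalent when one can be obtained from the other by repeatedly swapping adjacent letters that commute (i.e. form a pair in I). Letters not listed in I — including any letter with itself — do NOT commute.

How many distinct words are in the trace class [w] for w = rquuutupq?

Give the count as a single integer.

0(r) covers ∅
1(q) covers 0:r
2(u) covers ∅
3(u) covers 2:u
4(u) covers 3:u
5(t) covers ∅
6(u) covers 4:u
7(p) covers 1:q, 5:t, 6:u
8(q) covers 7:p
floor of heap: 0:r, 2:u, 5:t
completions by unplaced set U, small U first (add the entries for U minus each lowest piece of U):
  |U|=1: {8}:1
  |U|=2: {7,8}:1
  |U|=3: {1,7,8}:1  {5,7,8}:1  {6,7,8}:1
  |U|=4: {0,1,7,8}:1  {1,5,7,8}:2  {1,6,7,8}:2  {4,6,7,8}:1  {5,6,7,8}:2
  |U|=5: {0,1,5,7,8}:3  {0,1,6,7,8}:3  {1,4,6,7,8}:3  {1,5,6,7,8}:6  {3,4,6,7,8}:1  {4,5,6,7,8}:3
  |U|=6: {0,1,4,6,7,8}:6  {0,1,5,6,7,8}:12  {1,3,4,6,7,8}:4  {1,4,5,6,7,8}:12  {2,3,4,6,7,8}:1  {3,4,5,6,7,8}:4
  |U|=7: {0,1,3,4,6,7,8}:10  {0,1,4,5,6,7,8}:30  {1,2,3,4,6,7,8}:5  {1,3,4,5,6,7,8}:20  {2,3,4,5,6,7,8}:5
  start at 0(r): 30
  start at 2(u): 60
  start at 5(t): 15
sum over floor = 105

105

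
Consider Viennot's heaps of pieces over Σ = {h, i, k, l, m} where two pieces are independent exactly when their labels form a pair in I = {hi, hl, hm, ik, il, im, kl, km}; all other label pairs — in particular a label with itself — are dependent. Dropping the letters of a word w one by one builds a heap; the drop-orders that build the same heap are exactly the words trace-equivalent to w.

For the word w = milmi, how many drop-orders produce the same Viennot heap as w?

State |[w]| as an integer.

10

#0=m has no predecessor
#1=i has no predecessor
#2=l depends on [0:m]
#3=m depends on [2:l]
#4=i depends on [1:i]
sources: [0:m, 1:i]
N(rest) = Σ N(rest − s) over sources s of rest; N(one piece) = 1:
  size 1 → [3]=1  [4]=1
  size 2 → [1,4]=1  [2,3]=1  [3,4]=2
  size 3 → [0,2,3]=1  [1,3,4]=3  [2,3,4]=3
  first=0(m) contributes 6
  first=1(i) contributes 4
|[w]| = 10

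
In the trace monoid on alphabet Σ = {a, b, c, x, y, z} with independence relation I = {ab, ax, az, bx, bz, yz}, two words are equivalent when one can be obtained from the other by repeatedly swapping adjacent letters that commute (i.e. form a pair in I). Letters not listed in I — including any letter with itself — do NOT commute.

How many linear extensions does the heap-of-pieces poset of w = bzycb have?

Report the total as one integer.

piece 0:b — minimal
piece 1:z — minimal
piece 2:y rests on {0:b}
piece 3:c rests on {1:z, 2:y}
piece 4:b rests on {3:c}
minimal pieces: {0:b, 1:z}
ways to finish when only these pieces remain (= sum over removing one remaining piece with nothing left below it):
  1 left: {4}→1
  2 left: {3,4}→1
  3 left: {1,3,4}→1  {2,3,4}→1
  placing 0:b first → 2 extensions
  placing 1:z first → 1 extensions
total linear extensions = 3

3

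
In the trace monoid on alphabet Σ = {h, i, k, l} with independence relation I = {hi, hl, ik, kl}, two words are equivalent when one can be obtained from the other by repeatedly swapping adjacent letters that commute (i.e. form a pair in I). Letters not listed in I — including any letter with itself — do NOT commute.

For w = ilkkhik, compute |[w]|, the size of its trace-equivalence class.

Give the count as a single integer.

0(i) covers ∅
1(l) covers 0:i
2(k) covers ∅
3(k) covers 2:k
4(h) covers 3:k
5(i) covers 1:l
6(k) covers 4:h
floor of heap: 0:i, 2:k
completions by unplaced set U, small U first (add the entries for U minus each lowest piece of U):
  |U|=1: {5}:1  {6}:1
  |U|=2: {1,5}:1  {4,6}:1  {5,6}:2
  |U|=3: {0,1,5}:1  {1,5,6}:3  {3,4,6}:1  {4,5,6}:3
  |U|=4: {0,1,5,6}:4  {1,4,5,6}:6  {2,3,4,6}:1  {3,4,5,6}:4
  |U|=5: {0,1,4,5,6}:10  {1,3,4,5,6}:10  {2,3,4,5,6}:5
  start at 0(i): 15
  start at 2(k): 20
sum over floor = 35

35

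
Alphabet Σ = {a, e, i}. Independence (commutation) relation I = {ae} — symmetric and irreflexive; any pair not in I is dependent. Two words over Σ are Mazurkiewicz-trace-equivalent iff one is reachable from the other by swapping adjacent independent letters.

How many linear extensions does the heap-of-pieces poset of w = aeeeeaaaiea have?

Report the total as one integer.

0(a) covers ∅
1(e) covers ∅
2(e) covers 1:e
3(e) covers 2:e
4(e) covers 3:e
5(a) covers 0:a
6(a) covers 5:a
7(a) covers 6:a
8(i) covers 4:e, 7:a
9(e) covers 8:i
10(a) covers 8:i
floor of heap: 0:a, 1:e
completions by unplaced set U, small U first (add the entries for U minus each lowest piece of U):
  |U|=1: {9}:1  {10}:1
  |U|=2: {9,10}:2
  |U|=3: {8,9,10}:2
  |U|=4: {4,8,9,10}:2  {7,8,9,10}:2
  |U|=5: {3,4,8,9,10}:2  {4,7,8,9,10}:4  {6,7,8,9,10}:2
  |U|=6: {2,3,4,8,9,10}:2  {3,4,7,8,9,10}:6  {4,6,7,8,9,10}:6  {5,6,7,8,9,10}:2
  |U|=7: {0,5,6,7,8,9,10}:2  {1,2,3,4,8,9,10}:2  {2,3,4,7,8,9,10}:8  {3,4,6,7,8,9,10}:12  {4,5,6,7,8,9,10}:8
  |U|=8: {0,4,5,6,7,8,9,10}:10  {1,2,3,4,7,8,9,10}:10  {2,3,4,6,7,8,9,10}:20  {3,4,5,6,7,8,9,10}:20
  |U|=9: {0,3,4,5,6,7,8,9,10}:30  {1,2,3,4,6,7,8,9,10}:30  {2,3,4,5,6,7,8,9,10}:40
  start at 0(a): 70
  start at 1(e): 70
sum over floor = 140

140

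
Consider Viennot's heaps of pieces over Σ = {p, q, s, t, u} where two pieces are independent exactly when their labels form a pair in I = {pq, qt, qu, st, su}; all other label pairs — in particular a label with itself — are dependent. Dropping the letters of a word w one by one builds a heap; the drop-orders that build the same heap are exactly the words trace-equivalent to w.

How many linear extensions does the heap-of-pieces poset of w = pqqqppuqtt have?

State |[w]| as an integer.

piece 0:p — minimal
piece 1:q — minimal
piece 2:q rests on {1:q}
piece 3:q rests on {2:q}
piece 4:p rests on {0:p}
piece 5:p rests on {4:p}
piece 6:u rests on {5:p}
piece 7:q rests on {3:q}
piece 8:t rests on {6:u}
piece 9:t rests on {8:t}
minimal pieces: {0:p, 1:q}
ways to finish when only these pieces remain (= sum over removing one remaining piece with nothing left below it):
  1 left: {7}→1  {9}→1
  2 left: {3,7}→1  {7,9}→2  {8,9}→1
  3 left: {2,3,7}→1  {3,7,9}→3  {6,8,9}→1  {7,8,9}→3
  4 left: {1,2,3,7}→1  {2,3,7,9}→4  {3,7,8,9}→6  {5,6,8,9}→1  {6,7,8,9}→4
  5 left: {1,2,3,7,9}→5  {2,3,7,8,9}→10  {3,6,7,8,9}→10  {4,5,6,8,9}→1  {5,6,7,8,9}→5
  6 left: {0,4,5,6,8,9}→1  {1,2,3,7,8,9}→15  {2,3,6,7,8,9}→20  {3,5,6,7,8,9}→15  {4,5,6,7,8,9}→6
  7 left: {0,4,5,6,7,8,9}→7  {1,2,3,6,7,8,9}→35  {2,3,5,6,7,8,9}→35  {3,4,5,6,7,8,9}→21
  8 left: {0,3,4,5,6,7,8,9}→28  {1,2,3,5,6,7,8,9}→70  {2,3,4,5,6,7,8,9}→56
  placing 0:p first → 126 extensions
  placing 1:q first → 84 extensions
total linear extensions = 210

210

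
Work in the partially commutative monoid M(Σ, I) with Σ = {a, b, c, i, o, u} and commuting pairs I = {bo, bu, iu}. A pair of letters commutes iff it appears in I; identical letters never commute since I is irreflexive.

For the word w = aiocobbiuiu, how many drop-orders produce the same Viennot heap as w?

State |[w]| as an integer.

31

drop 0:a onto floor
drop 1:i onto {0:a}
drop 2:o onto {1:i}
drop 3:c onto {2:o}
drop 4:o onto {3:c}
drop 5:b onto {3:c}
drop 6:b onto {5:b}
drop 7:i onto {4:o, 6:b}
drop 8:u onto {4:o}
drop 9:i onto {7:i}
drop 10:u onto {8:u}
ground layer = {0:a}
drop-orders for the pieces not yet dropped (sum over which currently-grounded one goes next):
  1 to go: {9} 1  {10} 1
  2 to go: {7,9} 1  {8,10} 1  {9,10} 2
  3 to go: {6,7,9} 1  {7,9,10} 3  {8,9,10} 3
  4 to go: {5,6,7,9} 1  {6,7,9,10} 4  {7,8,9,10} 6
  5 to go: {4,7,8,9,10} 6  {5,6,7,9,10} 5  {6,7,8,9,10} 10
  6 to go: {4,6,7,8,9,10} 16  {5,6,7,8,9,10} 15
  7 to go: {4,5,6,7,8,9,10} 31
  8 to go: {3,4,5,6,7,8,9,10} 31
  9 to go: {2,3,4,5,6,7,8,9,10} 31
  if 0:a drops first: 31 orders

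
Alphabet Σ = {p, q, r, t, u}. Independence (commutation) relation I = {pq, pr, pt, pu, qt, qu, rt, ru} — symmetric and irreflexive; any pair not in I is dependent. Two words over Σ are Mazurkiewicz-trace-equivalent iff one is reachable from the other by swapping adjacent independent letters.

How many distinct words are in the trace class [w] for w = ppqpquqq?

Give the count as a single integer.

280

#0=p has no predecessor
#1=p depends on [0:p]
#2=q has no predecessor
#3=p depends on [1:p]
#4=q depends on [2:q]
#5=u has no predecessor
#6=q depends on [4:q]
#7=q depends on [6:q]
sources: [0:p, 2:q, 5:u]
N(rest) = Σ N(rest − s) over sources s of rest; N(one piece) = 1:
  size 1 → [3]=1  [5]=1  [7]=1
  size 2 → [1,3]=1  [3,5]=2  [3,7]=2  [5,7]=2  [6,7]=1
  size 3 → [0,1,3]=1  [1,3,5]=3  [1,3,7]=3  [3,5,7]=6  [3,6,7]=3  [4,6,7]=1  [5,6,7]=3
  size 4 → [0,1,3,5]=4  [0,1,3,7]=4  [1,3,5,7]=12  [1,3,6,7]=6  [2,4,6,7]=1  [3,4,6,7]=4  [3,5,6,7]=12  [4,5,6,7]=4
  size 5 → [0,1,3,5,7]=20  [0,1,3,6,7]=10  [1,3,4,6,7]=10  [1,3,5,6,7]=30  [2,3,4,6,7]=5  [2,4,5,6,7]=5  [3,4,5,6,7]=20
  size 6 → [0,1,3,4,6,7]=20  [0,1,3,5,6,7]=60  [1,2,3,4,6,7]=15  [1,3,4,5,6,7]=60  [2,3,4,5,6,7]=30
  first=0(p) contributes 105
  first=2(q) contributes 140
  first=5(u) contributes 35
|[w]| = 280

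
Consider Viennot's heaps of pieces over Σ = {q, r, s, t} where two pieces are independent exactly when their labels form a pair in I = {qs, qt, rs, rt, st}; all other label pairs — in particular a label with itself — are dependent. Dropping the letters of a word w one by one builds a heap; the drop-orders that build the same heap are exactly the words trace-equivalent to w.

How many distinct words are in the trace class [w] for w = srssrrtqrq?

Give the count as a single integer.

840

drop 0:s onto floor
drop 1:r onto floor
drop 2:s onto {0:s}
drop 3:s onto {2:s}
drop 4:r onto {1:r}
drop 5:r onto {4:r}
drop 6:t onto floor
drop 7:q onto {5:r}
drop 8:r onto {7:q}
drop 9:q onto {8:r}
ground layer = {0:s, 1:r, 6:t}
drop-orders for the pieces not yet dropped (sum over which currently-grounded one goes next):
  1 to go: {3} 1  {6} 1  {9} 1
  2 to go: {2,3} 1  {3,6} 2  {3,9} 2  {6,9} 2  {8,9} 1
  3 to go: {0,2,3} 1  {2,3,6} 3  {2,3,9} 3  {3,6,9} 6  {3,8,9} 3  {6,8,9} 3  {7,8,9} 1
  4 to go: {0,2,3,6} 4  {0,2,3,9} 4  {2,3,6,9} 12  {2,3,8,9} 6  {3,6,8,9} 12  {3,7,8,9} 4  {5,7,8,9} 1  {6,7,8,9} 4
  5 to go: {0,2,3,6,9} 20  {0,2,3,8,9} 10  {2,3,6,8,9} 30  {2,3,7,8,9} 10  {3,5,7,8,9} 5  {3,6,7,8,9} 20  {4,5,7,8,9} 1  {5,6,7,8,9} 5
  6 to go: {0,2,3,6,8,9} 60  {0,2,3,7,8,9} 20  {1,4,5,7,8,9} 1  {2,3,5,7,8,9} 15  {2,3,6,7,8,9} 60  {3,4,5,7,8,9} 6  {3,5,6,7,8,9} 30  {4,5,6,7,8,9} 6
  7 to go: {0,2,3,5,7,8,9} 35  {0,2,3,6,7,8,9} 140  {1,3,4,5,7,8,9} 7  {1,4,5,6,7,8,9} 7  {2,3,4,5,7,8,9} 21  {2,3,5,6,7,8,9} 105  {3,4,5,6,7,8,9} 42
  8 to go: {0,2,3,4,5,7,8,9} 56  {0,2,3,5,6,7,8,9} 280  {1,2,3,4,5,7,8,9} 28  {1,3,4,5,6,7,8,9} 56  {2,3,4,5,6,7,8,9} 168
  if 0:s drops first: 252 orders
  if 1:r drops first: 504 orders
  if 6:t drops first: 84 orders
heap linearizations: 840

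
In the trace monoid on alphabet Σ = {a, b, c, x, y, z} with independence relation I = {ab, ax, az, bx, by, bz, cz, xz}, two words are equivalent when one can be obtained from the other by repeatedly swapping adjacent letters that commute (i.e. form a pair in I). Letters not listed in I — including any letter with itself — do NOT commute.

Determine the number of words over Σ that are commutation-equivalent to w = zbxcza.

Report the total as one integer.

30

piece 0:z — minimal
piece 1:b — minimal
piece 2:x — minimal
piece 3:c rests on {1:b, 2:x}
piece 4:z rests on {0:z}
piece 5:a rests on {3:c}
minimal pieces: {0:z, 1:b, 2:x}
ways to finish when only these pieces remain (= sum over removing one remaining piece with nothing left below it):
  1 left: {4}→1  {5}→1
  2 left: {0,4}→1  {3,5}→1  {4,5}→2
  3 left: {0,4,5}→3  {1,3,5}→1  {2,3,5}→1  {3,4,5}→3
  4 left: {0,3,4,5}→6  {1,2,3,5}→2  {1,3,4,5}→4  {2,3,4,5}→4
  placing 0:z first → 10 extensions
  placing 1:b first → 10 extensions
  placing 2:x first → 10 extensions
total linear extensions = 30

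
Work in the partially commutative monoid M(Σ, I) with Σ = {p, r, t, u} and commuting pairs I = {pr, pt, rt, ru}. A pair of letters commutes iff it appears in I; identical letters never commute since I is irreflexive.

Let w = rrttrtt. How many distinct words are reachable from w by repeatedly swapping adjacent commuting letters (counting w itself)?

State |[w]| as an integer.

#0=r has no predecessor
#1=r depends on [0:r]
#2=t has no predecessor
#3=t depends on [2:t]
#4=r depends on [1:r]
#5=t depends on [3:t]
#6=t depends on [5:t]
sources: [0:r, 2:t]
N(rest) = Σ N(rest − s) over sources s of rest; N(one piece) = 1:
  size 1 → [4]=1  [6]=1
  size 2 → [1,4]=1  [4,6]=2  [5,6]=1
  size 3 → [0,1,4]=1  [1,4,6]=3  [3,5,6]=1  [4,5,6]=3
  size 4 → [0,1,4,6]=4  [1,4,5,6]=6  [2,3,5,6]=1  [3,4,5,6]=4
  size 5 → [0,1,4,5,6]=10  [1,3,4,5,6]=10  [2,3,4,5,6]=5
  first=0(r) contributes 15
  first=2(t) contributes 20
|[w]| = 35

35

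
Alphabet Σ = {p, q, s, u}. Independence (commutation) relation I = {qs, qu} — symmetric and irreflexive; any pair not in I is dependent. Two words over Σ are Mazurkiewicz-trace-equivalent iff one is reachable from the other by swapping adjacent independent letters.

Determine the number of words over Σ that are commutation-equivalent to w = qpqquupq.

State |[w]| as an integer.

#0=q has no predecessor
#1=p depends on [0:q]
#2=q depends on [1:p]
#3=q depends on [2:q]
#4=u depends on [1:p]
#5=u depends on [4:u]
#6=p depends on [3:q, 5:u]
#7=q depends on [6:p]
sources: [0:q]
N(rest) = Σ N(rest − s) over sources s of rest; N(one piece) = 1:
  size 1 → [7]=1
  size 2 → [6,7]=1
  size 3 → [3,6,7]=1  [5,6,7]=1
  size 4 → [2,3,6,7]=1  [3,5,6,7]=2  [4,5,6,7]=1
  size 5 → [2,3,5,6,7]=3  [3,4,5,6,7]=3
  size 6 → [2,3,4,5,6,7]=6
  first=0(q) contributes 6

6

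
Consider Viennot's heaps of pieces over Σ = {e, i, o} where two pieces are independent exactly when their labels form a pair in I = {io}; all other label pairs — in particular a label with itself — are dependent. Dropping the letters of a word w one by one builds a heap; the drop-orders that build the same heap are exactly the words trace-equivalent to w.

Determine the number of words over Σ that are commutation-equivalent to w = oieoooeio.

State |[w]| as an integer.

4

0(o) covers ∅
1(i) covers ∅
2(e) covers 0:o, 1:i
3(o) covers 2:e
4(o) covers 3:o
5(o) covers 4:o
6(e) covers 5:o
7(i) covers 6:e
8(o) covers 6:e
floor of heap: 0:o, 1:i
completions by unplaced set U, small U first (add the entries for U minus each lowest piece of U):
  |U|=1: {7}:1  {8}:1
  |U|=2: {7,8}:2
  |U|=3: {6,7,8}:2
  |U|=4: {5,6,7,8}:2
  |U|=5: {4,5,6,7,8}:2
  |U|=6: {3,4,5,6,7,8}:2
  |U|=7: {2,3,4,5,6,7,8}:2
  start at 0(o): 2
  start at 1(i): 2
sum over floor = 4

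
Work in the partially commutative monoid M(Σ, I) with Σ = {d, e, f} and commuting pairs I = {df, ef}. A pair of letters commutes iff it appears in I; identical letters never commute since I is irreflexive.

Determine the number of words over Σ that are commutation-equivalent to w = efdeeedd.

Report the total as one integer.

8

#0=e has no predecessor
#1=f has no predecessor
#2=d depends on [0:e]
#3=e depends on [2:d]
#4=e depends on [3:e]
#5=e depends on [4:e]
#6=d depends on [5:e]
#7=d depends on [6:d]
sources: [0:e, 1:f]
N(rest) = Σ N(rest − s) over sources s of rest; N(one piece) = 1:
  size 1 → [1]=1  [7]=1
  size 2 → [1,7]=2  [6,7]=1
  size 3 → [1,6,7]=3  [5,6,7]=1
  size 4 → [1,5,6,7]=4  [4,5,6,7]=1
  size 5 → [1,4,5,6,7]=5  [3,4,5,6,7]=1
  size 6 → [1,3,4,5,6,7]=6  [2,3,4,5,6,7]=1
  first=0(e) contributes 7
  first=1(f) contributes 1
|[w]| = 8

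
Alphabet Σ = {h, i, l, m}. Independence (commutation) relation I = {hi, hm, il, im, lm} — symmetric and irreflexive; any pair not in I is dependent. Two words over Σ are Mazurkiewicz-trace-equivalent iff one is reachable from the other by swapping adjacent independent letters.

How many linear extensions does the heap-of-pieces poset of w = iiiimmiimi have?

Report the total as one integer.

120

piece 0:i — minimal
piece 1:i rests on {0:i}
piece 2:i rests on {1:i}
piece 3:i rests on {2:i}
piece 4:m — minimal
piece 5:m rests on {4:m}
piece 6:i rests on {3:i}
piece 7:i rests on {6:i}
piece 8:m rests on {5:m}
piece 9:i rests on {7:i}
minimal pieces: {0:i, 4:m}
ways to finish when only these pieces remain (= sum over removing one remaining piece with nothing left below it):
  1 left: {8}→1  {9}→1
  2 left: {5,8}→1  {7,9}→1  {8,9}→2
  3 left: {4,5,8}→1  {5,8,9}→3  {6,7,9}→1  {7,8,9}→3
  4 left: {3,6,7,9}→1  {4,5,8,9}→4  {5,7,8,9}→6  {6,7,8,9}→4
  5 left: {2,3,6,7,9}→1  {3,6,7,8,9}→5  {4,5,7,8,9}→10  {5,6,7,8,9}→10
  6 left: {1,2,3,6,7,9}→1  {2,3,6,7,8,9}→6  {3,5,6,7,8,9}→15  {4,5,6,7,8,9}→20
  7 left: {0,1,2,3,6,7,9}→1  {1,2,3,6,7,8,9}→7  {2,3,5,6,7,8,9}→21  {3,4,5,6,7,8,9}→35
  8 left: {0,1,2,3,6,7,8,9}→8  {1,2,3,5,6,7,8,9}→28  {2,3,4,5,6,7,8,9}→56
  placing 0:i first → 84 extensions
  placing 4:m first → 36 extensions
total linear extensions = 120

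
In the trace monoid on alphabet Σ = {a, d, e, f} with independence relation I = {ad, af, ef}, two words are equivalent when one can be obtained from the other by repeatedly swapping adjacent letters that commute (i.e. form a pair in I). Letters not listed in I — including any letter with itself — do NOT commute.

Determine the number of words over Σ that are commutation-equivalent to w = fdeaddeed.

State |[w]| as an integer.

drop 0:f onto floor
drop 1:d onto {0:f}
drop 2:e onto {1:d}
drop 3:a onto {2:e}
drop 4:d onto {2:e}
drop 5:d onto {4:d}
drop 6:e onto {3:a, 5:d}
drop 7:e onto {6:e}
drop 8:d onto {7:e}
ground layer = {0:f}
drop-orders for the pieces not yet dropped (sum over which currently-grounded one goes next):
  1 to go: {8} 1
  2 to go: {7,8} 1
  3 to go: {6,7,8} 1
  4 to go: {3,6,7,8} 1  {5,6,7,8} 1
  5 to go: {3,5,6,7,8} 2  {4,5,6,7,8} 1
  6 to go: {3,4,5,6,7,8} 3
  7 to go: {2,3,4,5,6,7,8} 3
  if 0:f drops first: 3 orders

3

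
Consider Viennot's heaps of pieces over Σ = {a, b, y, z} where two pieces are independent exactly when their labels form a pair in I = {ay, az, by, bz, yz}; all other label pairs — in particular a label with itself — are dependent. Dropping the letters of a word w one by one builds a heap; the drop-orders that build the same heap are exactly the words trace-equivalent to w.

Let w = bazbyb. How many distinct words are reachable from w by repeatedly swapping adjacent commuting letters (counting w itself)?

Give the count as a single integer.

30

drop 0:b onto floor
drop 1:a onto {0:b}
drop 2:z onto floor
drop 3:b onto {1:a}
drop 4:y onto floor
drop 5:b onto {3:b}
ground layer = {0:b, 2:z, 4:y}
drop-orders for the pieces not yet dropped (sum over which currently-grounded one goes next):
  1 to go: {2} 1  {4} 1  {5} 1
  2 to go: {2,4} 2  {2,5} 2  {3,5} 1  {4,5} 2
  3 to go: {1,3,5} 1  {2,3,5} 3  {2,4,5} 6  {3,4,5} 3
  4 to go: {0,1,3,5} 1  {1,2,3,5} 4  {1,3,4,5} 4  {2,3,4,5} 12
  if 0:b drops first: 20 orders
  if 2:z drops first: 5 orders
  if 4:y drops first: 5 orders
heap linearizations: 30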